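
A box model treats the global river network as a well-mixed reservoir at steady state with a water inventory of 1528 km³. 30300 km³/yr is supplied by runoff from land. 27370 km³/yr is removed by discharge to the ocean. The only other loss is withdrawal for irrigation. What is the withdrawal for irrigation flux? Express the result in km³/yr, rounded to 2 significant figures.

At steady state ΣF_in = ΣF_out.
ΣF_in = 30300 km³/yr.
Withdrawal for irrigation flux = ΣF_in − (27370) = 30300 − 27370 = 2930 km³/yr.

2900 km³/yr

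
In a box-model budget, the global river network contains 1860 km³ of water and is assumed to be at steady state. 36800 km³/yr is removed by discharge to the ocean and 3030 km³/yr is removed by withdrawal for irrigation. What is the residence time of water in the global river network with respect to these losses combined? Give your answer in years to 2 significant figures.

Total removal = 36800 + 3030 = 39830 km³/yr.
τ = M / ΣF_out = 1860 / 39830 = 0.04670 yr.

0.047 yr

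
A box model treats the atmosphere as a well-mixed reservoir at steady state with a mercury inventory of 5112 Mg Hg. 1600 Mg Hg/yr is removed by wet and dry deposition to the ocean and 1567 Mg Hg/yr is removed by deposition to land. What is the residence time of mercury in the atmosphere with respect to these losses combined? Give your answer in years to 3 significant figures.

1.61 yr

Total removal = 1600 + 1567 = 3167.0 Mg Hg/yr.
τ = M / ΣF_out = 5112 / 3167.0 = 1.614 yr.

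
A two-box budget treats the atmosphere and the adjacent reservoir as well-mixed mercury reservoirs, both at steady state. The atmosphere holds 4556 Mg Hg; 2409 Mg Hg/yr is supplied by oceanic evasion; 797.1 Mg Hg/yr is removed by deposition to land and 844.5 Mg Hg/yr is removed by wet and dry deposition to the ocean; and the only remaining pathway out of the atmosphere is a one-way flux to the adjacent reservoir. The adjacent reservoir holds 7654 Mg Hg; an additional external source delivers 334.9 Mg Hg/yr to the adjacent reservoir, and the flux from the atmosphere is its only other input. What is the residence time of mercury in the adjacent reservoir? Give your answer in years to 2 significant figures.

6.9 yr

Balance the atmosphere: ΣF_in = 2409.0 Mg Hg/yr.
Flux to the adjacent reservoir = ΣF_in − (797.1 + 844.5) = 767.40 Mg Hg/yr.
Total input to the adjacent reservoir = 767.40 + 334.9 = 1102.3 Mg Hg/yr; at steady state this equals its total output.
τ = M / F = 7654 / 1102.3 = 6.944 yr.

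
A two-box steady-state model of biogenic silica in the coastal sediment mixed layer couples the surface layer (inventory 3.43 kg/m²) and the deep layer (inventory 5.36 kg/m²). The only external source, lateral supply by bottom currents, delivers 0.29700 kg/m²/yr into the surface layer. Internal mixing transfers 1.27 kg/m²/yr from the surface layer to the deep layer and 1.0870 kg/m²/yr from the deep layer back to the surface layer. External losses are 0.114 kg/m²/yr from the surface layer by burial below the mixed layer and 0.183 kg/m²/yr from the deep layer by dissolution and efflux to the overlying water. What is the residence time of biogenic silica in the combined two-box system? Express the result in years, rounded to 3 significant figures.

For the system as a whole, the A↔B exchange is internal and contributes nothing to the throughput; only the external sinks remove mass.
M_total = 3.43 + 5.36 = 8.7900 kg/m².
ΣF_external_out = 0.114 + 0.183 = 0.29700 kg/m²/yr.
τ = M_total / ΣF_ext = 8.7900 / 0.29700 = 29.60 yr.

29.6 yr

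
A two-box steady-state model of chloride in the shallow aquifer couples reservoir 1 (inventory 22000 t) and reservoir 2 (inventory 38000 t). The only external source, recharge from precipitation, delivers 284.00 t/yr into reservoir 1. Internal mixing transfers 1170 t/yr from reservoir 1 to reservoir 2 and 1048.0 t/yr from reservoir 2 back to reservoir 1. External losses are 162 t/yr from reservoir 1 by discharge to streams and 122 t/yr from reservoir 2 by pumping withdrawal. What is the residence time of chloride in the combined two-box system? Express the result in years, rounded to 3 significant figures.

For the system as a whole, the A↔B exchange is internal and contributes nothing to the throughput; only the external sinks remove mass.
M_total = 22000 + 38000 = 60000 t.
ΣF_external_out = 162 + 122 = 284.00 t/yr.
τ = M_total / ΣF_ext = 60000 / 284.00 = 211.3 yr.

211 yr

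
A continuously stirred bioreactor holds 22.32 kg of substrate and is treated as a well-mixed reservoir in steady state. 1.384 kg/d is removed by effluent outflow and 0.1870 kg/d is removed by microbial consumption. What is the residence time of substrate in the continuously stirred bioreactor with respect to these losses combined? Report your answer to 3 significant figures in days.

14.2 d

Total removal = 1.384 + 0.1870 = 1.5710 kg/d.
τ = M / ΣF_out = 22.32 / 1.5710 = 14.21 d.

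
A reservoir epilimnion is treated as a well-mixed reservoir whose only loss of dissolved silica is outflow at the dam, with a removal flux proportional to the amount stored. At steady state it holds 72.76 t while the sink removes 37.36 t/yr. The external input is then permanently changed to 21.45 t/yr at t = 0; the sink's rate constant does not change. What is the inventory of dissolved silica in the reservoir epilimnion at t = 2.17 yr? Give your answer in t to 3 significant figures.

51.9 t

The sink rate constant is k = F₀/M₀ = 37.36/72.76 = 0.5135 yr⁻¹.
Solving dM/dt = F₁ − kM with M(0) = M₀ gives M(t) = F₁/k + (M₀ − F₁/k)·e^(−kt).
F₁/k = 21.45/0.5135 = 41.775 t; kt = 0.5135 × 2.17 = 1.114, e^(−kt) = 0.3282.
M(2.17) = 41.775 + (72.76 − 41.775) × 0.3282 = 41.775 + 10.17 = 51.943 t.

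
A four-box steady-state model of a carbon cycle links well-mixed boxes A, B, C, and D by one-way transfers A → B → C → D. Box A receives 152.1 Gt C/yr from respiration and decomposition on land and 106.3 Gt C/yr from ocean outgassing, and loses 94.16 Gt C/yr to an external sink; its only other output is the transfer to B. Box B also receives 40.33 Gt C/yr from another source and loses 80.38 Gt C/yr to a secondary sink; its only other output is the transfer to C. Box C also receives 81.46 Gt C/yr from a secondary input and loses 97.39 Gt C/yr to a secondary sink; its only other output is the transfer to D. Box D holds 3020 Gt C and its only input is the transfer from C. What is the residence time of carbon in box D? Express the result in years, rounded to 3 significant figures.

Box A: F(A→B) = (152.1 + 106.3) − 94.16 = 164.24 Gt C/yr.
Box B: F(B→C) = (164.24 + 40.33) − 80.38 = 124.19 Gt C/yr.
Box C: F(C→D) = (124.19 + 81.46) − 97.39 = 108.26 Gt C/yr.
Box D throughput = its input = 108.26 Gt C/yr; τ = 3020 / 108.26 = 27.90 yr.

27.9 yr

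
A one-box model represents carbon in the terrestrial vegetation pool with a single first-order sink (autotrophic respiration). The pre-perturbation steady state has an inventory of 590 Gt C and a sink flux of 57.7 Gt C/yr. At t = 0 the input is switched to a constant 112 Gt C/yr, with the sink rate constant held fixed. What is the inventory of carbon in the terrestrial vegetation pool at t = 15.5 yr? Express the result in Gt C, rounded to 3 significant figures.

The sink rate constant is k = F₀/M₀ = 57.7/590 = 0.09780 yr⁻¹.
Solving dM/dt = F₁ − kM with M(0) = M₀ gives M(t) = F₁/k + (M₀ − F₁/k)·e^(−kt).
F₁/k = 112/0.09780 = 1145.2 Gt C; kt = 0.09780 × 15.5 = 1.516, e^(−kt) = 0.2196.
M(15.5) = 1145.2 + (590 − 1145.2) × 0.2196 = 1145.2 − 121.9 = 1023.3 Gt C.

1020 Gt C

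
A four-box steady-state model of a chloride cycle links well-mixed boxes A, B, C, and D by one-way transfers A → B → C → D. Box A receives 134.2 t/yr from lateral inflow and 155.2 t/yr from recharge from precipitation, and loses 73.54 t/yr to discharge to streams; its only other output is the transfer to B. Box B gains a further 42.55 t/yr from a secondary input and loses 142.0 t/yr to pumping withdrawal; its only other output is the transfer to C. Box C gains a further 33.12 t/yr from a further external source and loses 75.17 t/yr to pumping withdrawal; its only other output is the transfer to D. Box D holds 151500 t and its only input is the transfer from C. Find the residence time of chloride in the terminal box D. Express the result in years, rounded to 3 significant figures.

2040 yr

Box A: F(A→B) = (134.2 + 155.2) − 73.54 = 215.86 t/yr.
Box B: F(B→C) = (215.86 + 42.55) − 142.0 = 116.41 t/yr.
Box C: F(C→D) = (116.41 + 33.12) − 75.17 = 74.360 t/yr.
Box D throughput = its input = 74.360 t/yr; τ = 151500 / 74.360 = 2037 yr.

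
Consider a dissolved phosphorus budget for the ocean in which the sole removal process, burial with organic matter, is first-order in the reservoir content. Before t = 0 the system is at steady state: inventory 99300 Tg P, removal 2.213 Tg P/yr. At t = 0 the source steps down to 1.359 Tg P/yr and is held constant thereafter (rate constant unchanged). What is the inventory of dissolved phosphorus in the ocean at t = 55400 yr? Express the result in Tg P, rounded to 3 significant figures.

τ = M₀/F₀ = 99300/2.213 = 44870 yr; rate constant k = 1/τ.
New steady state M_∞ = F₁/k = F₁·τ = 1.359 × 44870 = 60980 Tg P.
M(t) = M_∞ + (M₀ − M_∞)·e^(−t/τ); t/τ = 55400/44870 = 1.235, so e^(−t/τ) = 0.2909.
M(t) = 60980 + 38320 × 0.2909 = 72129 Tg P.

72100 Tg P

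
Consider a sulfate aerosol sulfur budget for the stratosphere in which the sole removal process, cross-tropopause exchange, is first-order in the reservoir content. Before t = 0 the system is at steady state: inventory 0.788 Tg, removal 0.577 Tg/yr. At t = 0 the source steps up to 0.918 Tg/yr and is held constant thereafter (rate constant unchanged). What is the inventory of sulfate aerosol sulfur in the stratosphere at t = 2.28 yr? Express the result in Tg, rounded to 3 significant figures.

1.17 Tg

The sink rate constant is k = F₀/M₀ = 0.577/0.788 = 0.7322 yr⁻¹.
Solving dM/dt = F₁ − kM with M(0) = M₀ gives M(t) = F₁/k + (M₀ − F₁/k)·e^(−kt).
F₁/k = 0.918/0.7322 = 1.2537 Tg; kt = 0.7322 × 2.28 = 1.669, e^(−kt) = 0.1883.
M(2.28) = 1.2537 + (0.788 − 1.2537) × 0.1883 = 1.2537 − 0.08771 = 1.1660 Tg.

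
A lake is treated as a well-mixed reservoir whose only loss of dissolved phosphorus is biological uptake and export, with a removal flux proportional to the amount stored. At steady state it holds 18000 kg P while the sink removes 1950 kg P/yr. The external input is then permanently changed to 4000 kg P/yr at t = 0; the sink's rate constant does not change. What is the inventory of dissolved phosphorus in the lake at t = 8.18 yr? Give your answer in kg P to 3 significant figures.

Residence time τ = M₀/F₀ = 9.231 yr. The eventual steady state is M_∞ = M₀·(F₁/F₀) = 18000 × 4000/1950 = 36923 kg P.
The anomaly ΔM(t) = M(t) − M_∞ decays as ΔM₀·e^(−t/τ) with ΔM₀ = 18000 − 36923 = −18920 kg P.
At t = 8.18 yr, e^(−t/τ) = e^(−0.8862) = 0.4122, so ΔM = −7801 kg P and M = 36923 − 7801 = 29122 kg P.

29100 kg P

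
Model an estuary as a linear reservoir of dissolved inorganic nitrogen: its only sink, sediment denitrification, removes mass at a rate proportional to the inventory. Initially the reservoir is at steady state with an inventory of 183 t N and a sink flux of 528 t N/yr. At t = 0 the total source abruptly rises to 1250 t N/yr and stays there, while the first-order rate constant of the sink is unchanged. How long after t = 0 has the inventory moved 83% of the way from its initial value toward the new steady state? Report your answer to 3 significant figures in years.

0.614 yr

τ = M₀/F₀ = 183/528 = 0.3466 yr.
The remaining gap fraction is e^(−t/τ); 83% covered ⇒ e^(−t/τ) = 0.170.
t = −τ ln(0.170) = 0.3466 × 1.772 = 0.6141 yr.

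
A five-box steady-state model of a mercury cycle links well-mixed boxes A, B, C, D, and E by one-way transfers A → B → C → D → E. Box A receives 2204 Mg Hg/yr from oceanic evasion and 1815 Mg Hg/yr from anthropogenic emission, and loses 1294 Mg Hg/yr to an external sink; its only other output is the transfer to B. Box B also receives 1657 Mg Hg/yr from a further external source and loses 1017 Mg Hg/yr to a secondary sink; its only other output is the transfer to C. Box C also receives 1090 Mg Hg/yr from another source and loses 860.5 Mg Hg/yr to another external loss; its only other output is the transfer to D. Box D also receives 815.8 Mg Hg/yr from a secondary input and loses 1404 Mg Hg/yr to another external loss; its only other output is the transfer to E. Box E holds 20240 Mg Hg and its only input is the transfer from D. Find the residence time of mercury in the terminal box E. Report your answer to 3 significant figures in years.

6.73 yr

Box A: F(A→B) = (2204 + 1815) − 1294 = 2725.0 Mg Hg/yr.
Box B: F(B→C) = (2725.0 + 1657) − 1017 = 3365.0 Mg Hg/yr.
Box C: F(C→D) = (3365.0 + 1090) − 860.5 = 3594.5 Mg Hg/yr.
Box D: F(D→E) = (3594.5 + 815.8) − 1404 = 3006.3 Mg Hg/yr.
Box E throughput = its input = 3006.3 Mg Hg/yr; τ = 20240 / 3006.3 = 6.733 yr.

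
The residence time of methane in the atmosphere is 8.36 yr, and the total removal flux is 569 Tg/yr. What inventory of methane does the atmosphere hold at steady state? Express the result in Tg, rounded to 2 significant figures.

τ = M/F ⇒ M = τ × F = 8.36 × 569 = 4757 Tg.

4800 Tg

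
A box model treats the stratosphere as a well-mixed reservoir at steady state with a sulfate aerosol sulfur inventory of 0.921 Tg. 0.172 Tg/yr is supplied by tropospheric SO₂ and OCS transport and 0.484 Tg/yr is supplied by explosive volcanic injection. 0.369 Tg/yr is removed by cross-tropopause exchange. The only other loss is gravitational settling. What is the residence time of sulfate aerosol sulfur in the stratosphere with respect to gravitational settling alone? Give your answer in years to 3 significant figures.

At steady state ΣF_in = ΣF_out.
ΣF_in = 0.172 + 0.484 = 0.65600 Tg/yr.
Gravitational settling flux = ΣF_in − (0.369) = 0.65600 − 0.3690 = 0.2870 Tg/yr.
τ = M / F = 0.921 / 0.2870 = 3.209 yr.

3.21 yr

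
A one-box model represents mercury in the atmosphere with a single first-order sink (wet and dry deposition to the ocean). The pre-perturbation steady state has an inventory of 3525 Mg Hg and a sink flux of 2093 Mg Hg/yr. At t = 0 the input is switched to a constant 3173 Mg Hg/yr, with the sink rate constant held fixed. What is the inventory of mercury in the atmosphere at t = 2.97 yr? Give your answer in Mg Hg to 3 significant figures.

5030 Mg Hg

Residence time τ = M₀/F₀ = 1.684 yr. The eventual steady state is M_∞ = M₀·(F₁/F₀) = 3525 × 3173/2093 = 5343.9 Mg Hg.
The anomaly ΔM(t) = M(t) − M_∞ decays as ΔM₀·e^(−t/τ) with ΔM₀ = 3525 − 5343.9 = −1819 Mg Hg.
At t = 2.97 yr, e^(−t/τ) = e^(−1.763) = 0.1714, so ΔM = −311.9 Mg Hg and M = 5343.9 − 311.9 = 5032.1 Mg Hg.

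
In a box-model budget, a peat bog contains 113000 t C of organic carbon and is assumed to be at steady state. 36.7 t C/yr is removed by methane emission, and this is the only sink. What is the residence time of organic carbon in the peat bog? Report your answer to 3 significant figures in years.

3080 yr

τ = M / F = 113000 / 36.7 = 3079 yr.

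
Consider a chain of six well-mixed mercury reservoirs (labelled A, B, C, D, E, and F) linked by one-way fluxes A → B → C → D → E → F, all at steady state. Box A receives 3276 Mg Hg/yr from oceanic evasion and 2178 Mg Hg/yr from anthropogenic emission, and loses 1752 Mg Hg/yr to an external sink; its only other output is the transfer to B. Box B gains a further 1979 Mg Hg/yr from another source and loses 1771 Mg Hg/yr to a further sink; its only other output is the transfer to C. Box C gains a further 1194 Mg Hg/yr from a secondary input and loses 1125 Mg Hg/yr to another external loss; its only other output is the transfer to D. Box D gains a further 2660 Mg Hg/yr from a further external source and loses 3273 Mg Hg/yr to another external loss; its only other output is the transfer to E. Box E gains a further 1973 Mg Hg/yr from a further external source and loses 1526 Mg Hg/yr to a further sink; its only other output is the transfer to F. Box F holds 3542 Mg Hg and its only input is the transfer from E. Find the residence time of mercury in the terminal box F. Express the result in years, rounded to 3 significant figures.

Box A: F(A→B) = (3276 + 2178) − 1752 = 3702.0 Mg Hg/yr.
Box B: F(B→C) = (3702.0 + 1979) − 1771 = 3910.0 Mg Hg/yr.
Box C: F(C→D) = (3910.0 + 1194) − 1125 = 3979.0 Mg Hg/yr.
Box D: F(D→E) = (3979.0 + 2660) − 3273 = 3366.0 Mg Hg/yr.
Box E: F(E→F) = (3366.0 + 1973) − 1526 = 3813.0 Mg Hg/yr.
Box F throughput = its input = 3813.0 Mg Hg/yr; τ = 3542 / 3813.0 = 0.9289 yr.

0.929 yr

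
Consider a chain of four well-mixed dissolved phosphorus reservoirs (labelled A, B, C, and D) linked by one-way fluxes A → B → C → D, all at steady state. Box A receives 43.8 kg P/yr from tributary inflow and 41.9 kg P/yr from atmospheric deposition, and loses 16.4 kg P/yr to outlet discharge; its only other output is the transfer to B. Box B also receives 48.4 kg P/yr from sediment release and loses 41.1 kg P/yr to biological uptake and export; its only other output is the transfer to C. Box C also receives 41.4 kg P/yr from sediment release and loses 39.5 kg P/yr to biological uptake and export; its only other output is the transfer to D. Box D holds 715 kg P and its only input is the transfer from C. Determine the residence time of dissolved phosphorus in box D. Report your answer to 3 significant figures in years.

9.11 yr

Box A: F(A→B) = (43.8 + 41.9) − 16.4 = 69.300 kg P/yr.
Box B: F(B→C) = (69.300 + 48.4) − 41.1 = 76.600 kg P/yr.
Box C: F(C→D) = (76.600 + 41.4) − 39.5 = 78.500 kg P/yr.
Box D throughput = its input = 78.500 kg P/yr; τ = 715 / 78.500 = 9.108 yr.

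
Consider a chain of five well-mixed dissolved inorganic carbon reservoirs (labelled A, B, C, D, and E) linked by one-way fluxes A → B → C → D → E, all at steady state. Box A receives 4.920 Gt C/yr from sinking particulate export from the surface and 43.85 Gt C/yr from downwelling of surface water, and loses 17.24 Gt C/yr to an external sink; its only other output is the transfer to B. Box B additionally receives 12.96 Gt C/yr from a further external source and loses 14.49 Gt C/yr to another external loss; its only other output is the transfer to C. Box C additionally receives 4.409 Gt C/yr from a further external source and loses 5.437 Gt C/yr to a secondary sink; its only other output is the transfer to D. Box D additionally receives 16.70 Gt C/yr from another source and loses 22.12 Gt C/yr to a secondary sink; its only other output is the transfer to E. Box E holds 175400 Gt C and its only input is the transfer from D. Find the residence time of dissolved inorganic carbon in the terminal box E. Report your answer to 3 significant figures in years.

Box A: F(A→B) = (4.920 + 43.85) − 17.24 = 31.530 Gt C/yr.
Box B: F(B→C) = (31.530 + 12.96) − 14.49 = 30.000 Gt C/yr.
Box C: F(C→D) = (30.000 + 4.409) − 5.437 = 28.972 Gt C/yr.
Box D: F(D→E) = (28.972 + 16.70) − 22.12 = 23.552 Gt C/yr.
Box E throughput = its input = 23.552 Gt C/yr; τ = 175400 / 23.552 = 7447 yr.

7450 yr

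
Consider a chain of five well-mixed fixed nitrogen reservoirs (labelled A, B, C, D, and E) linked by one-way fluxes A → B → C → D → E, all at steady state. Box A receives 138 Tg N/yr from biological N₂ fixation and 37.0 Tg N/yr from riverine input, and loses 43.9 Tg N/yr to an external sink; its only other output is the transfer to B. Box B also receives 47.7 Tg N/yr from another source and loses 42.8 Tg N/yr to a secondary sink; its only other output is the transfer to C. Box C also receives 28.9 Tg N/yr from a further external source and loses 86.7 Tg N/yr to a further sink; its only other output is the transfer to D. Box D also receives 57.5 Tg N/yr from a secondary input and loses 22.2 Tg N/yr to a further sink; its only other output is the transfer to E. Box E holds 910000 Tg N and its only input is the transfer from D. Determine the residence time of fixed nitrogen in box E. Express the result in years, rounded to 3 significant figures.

8020 yr

Box A: F(A→B) = (138 + 37.0) − 43.9 = 131.10 Tg N/yr.
Box B: F(B→C) = (131.10 + 47.7) − 42.8 = 136.00 Tg N/yr.
Box C: F(C→D) = (136.00 + 28.9) − 86.7 = 78.200 Tg N/yr.
Box D: F(D→E) = (78.200 + 57.5) − 22.2 = 113.50 Tg N/yr.
Box E throughput = its input = 113.50 Tg N/yr; τ = 910000 / 113.50 = 8018 yr.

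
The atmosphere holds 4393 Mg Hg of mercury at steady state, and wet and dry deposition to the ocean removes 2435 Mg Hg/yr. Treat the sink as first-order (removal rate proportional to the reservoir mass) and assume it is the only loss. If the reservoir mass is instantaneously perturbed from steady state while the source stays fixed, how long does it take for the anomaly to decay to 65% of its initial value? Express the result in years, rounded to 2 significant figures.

For a linear reservoir the anomaly decays as exp(−t/τ) with τ = M/F = 4393/2435 = 1.804 yr.
exp(−t/τ) = 0.65 ⇒ t = −τ ln(0.65) = 1.804 × 0.4308 = 0.7772 yr.

0.78 yr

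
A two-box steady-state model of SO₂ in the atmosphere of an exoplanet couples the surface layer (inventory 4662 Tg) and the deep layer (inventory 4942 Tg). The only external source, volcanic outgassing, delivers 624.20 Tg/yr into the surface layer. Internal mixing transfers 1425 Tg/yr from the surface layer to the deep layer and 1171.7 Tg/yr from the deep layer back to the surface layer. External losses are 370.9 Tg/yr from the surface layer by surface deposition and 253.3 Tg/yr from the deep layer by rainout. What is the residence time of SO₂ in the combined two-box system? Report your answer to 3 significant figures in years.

15.4 yr

For the system as a whole, the A↔B exchange is internal and contributes nothing to the throughput; only the external sinks remove mass.
M_total = 4662 + 4942 = 9604.0 Tg.
ΣF_external_out = 370.9 + 253.3 = 624.20 Tg/yr.
τ = M_total / ΣF_ext = 9604.0 / 624.20 = 15.39 yr.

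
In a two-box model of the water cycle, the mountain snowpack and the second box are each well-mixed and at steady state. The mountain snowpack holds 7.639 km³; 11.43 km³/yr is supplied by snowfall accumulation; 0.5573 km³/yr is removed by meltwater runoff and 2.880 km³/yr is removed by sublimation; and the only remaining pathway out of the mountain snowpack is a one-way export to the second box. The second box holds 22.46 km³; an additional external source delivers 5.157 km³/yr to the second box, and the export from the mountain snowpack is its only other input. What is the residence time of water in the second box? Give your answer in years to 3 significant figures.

Balance the mountain snowpack: ΣF_in = 11.430 km³/yr.
Export to the second box = ΣF_in − (0.5573 + 2.880) = 7.9927 km³/yr.
Total input to the second box = 7.9927 + 5.157 = 13.150 km³/yr; at steady state this equals its total output.
τ = M / F = 22.46 / 13.150 = 1.708 yr.

1.71 yr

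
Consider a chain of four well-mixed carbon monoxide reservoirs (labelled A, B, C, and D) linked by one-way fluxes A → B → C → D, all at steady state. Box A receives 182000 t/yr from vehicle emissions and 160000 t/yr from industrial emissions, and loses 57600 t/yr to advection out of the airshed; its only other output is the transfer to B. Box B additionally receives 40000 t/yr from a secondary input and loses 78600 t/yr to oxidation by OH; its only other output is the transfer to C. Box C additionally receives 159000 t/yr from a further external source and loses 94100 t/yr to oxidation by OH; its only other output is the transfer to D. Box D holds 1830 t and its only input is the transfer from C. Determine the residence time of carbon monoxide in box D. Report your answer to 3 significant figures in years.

0.00589 yr

Box A: F(A→B) = (182000 + 160000) − 57600 = 284400 t/yr.
Box B: F(B→C) = (284400 + 40000) − 78600 = 245800 t/yr.
Box C: F(C→D) = (245800 + 159000) − 94100 = 310700 t/yr.
Box D throughput = its input = 310700 t/yr; τ = 1830 / 310700 = 0.005890 yr.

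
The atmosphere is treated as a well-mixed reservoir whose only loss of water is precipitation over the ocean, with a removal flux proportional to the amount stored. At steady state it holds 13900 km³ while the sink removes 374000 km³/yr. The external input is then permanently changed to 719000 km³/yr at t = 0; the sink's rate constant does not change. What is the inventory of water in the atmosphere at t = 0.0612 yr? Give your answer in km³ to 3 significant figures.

24300 km³

τ = M₀/F₀ = 13900/374000 = 0.03717 yr; rate constant k = 1/τ.
New steady state M_∞ = F₁/k = F₁·τ = 719000 × 0.03717 = 26722 km³.
M(t) = M_∞ + (M₀ − M_∞)·e^(−t/τ); t/τ = 0.0612/0.03717 = 1.647, so e^(−t/τ) = 0.1927.
M(t) = 26722 − 12820 × 0.1927 = 24251 km³.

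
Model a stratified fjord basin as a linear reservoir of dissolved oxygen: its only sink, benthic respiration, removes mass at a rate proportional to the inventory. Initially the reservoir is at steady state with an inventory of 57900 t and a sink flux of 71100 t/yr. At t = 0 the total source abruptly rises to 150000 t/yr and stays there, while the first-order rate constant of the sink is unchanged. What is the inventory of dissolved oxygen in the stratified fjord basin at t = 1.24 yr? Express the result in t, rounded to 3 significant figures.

108000 t

The sink rate constant is k = F₀/M₀ = 71100/57900 = 1.228 yr⁻¹.
Solving dM/dt = F₁ − kM with M(0) = M₀ gives M(t) = F₁/k + (M₀ − F₁/k)·e^(−kt).
F₁/k = 150000/1.228 = 122150 t; kt = 1.228 × 1.24 = 1.523, e^(−kt) = 0.2181.
M(1.24) = 122150 + (57900 − 122150) × 0.2181 = 122150 − 14010 = 108140 t.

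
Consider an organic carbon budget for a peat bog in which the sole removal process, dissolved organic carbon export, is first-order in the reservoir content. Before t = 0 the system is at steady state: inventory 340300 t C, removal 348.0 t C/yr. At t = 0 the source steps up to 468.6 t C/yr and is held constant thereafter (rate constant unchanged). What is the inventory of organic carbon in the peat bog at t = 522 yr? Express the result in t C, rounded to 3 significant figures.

389000 t C

The sink rate constant is k = F₀/M₀ = 348.0/340300 = 0.001023 yr⁻¹.
Solving dM/dt = F₁ − kM with M(0) = M₀ gives M(t) = F₁/k + (M₀ − F₁/k)·e^(−kt).
F₁/k = 468.6/0.001023 = 458230 t C; kt = 0.001023 × 522 = 0.5338, e^(−kt) = 0.5864.
M(522) = 458230 + (340300 − 458230) × 0.5864 = 458230 − 69150 = 389080 t C.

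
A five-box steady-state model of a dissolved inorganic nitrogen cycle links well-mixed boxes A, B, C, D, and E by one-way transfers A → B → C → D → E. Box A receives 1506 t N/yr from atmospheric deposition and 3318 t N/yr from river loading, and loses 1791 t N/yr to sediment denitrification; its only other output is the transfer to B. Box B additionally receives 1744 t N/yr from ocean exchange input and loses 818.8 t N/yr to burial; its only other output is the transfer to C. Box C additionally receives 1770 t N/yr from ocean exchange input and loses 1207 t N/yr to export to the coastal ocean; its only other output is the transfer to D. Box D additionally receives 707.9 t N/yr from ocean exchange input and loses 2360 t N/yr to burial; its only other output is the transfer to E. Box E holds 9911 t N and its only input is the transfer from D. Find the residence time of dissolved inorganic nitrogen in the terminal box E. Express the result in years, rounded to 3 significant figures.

3.45 yr

Box A: F(A→B) = (1506 + 3318) − 1791 = 3033.0 t N/yr.
Box B: F(B→C) = (3033.0 + 1744) − 818.8 = 3958.2 t N/yr.
Box C: F(C→D) = (3958.2 + 1770) − 1207 = 4521.2 t N/yr.
Box D: F(D→E) = (4521.2 + 707.9) − 2360 = 2869.1 t N/yr.
Box E throughput = its input = 2869.1 t N/yr; τ = 9911 / 2869.1 = 3.454 yr.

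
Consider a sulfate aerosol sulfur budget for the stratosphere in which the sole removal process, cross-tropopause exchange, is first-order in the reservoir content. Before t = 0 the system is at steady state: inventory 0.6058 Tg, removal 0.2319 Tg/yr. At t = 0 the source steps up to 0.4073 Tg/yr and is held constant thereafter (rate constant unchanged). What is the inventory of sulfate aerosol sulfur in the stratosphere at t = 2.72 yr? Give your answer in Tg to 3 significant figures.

0.902 Tg

τ = M₀/F₀ = 0.6058/0.2319 = 2.612 yr; rate constant k = 1/τ.
New steady state M_∞ = F₁/k = F₁·τ = 0.4073 × 2.612 = 1.0640 Tg.
M(t) = M_∞ + (M₀ − M_∞)·e^(−t/τ); t/τ = 2.72/2.612 = 1.041, so e^(−t/τ) = 0.3530.
M(t) = 1.0640 − 0.4582 × 0.3530 = 0.90225 Tg.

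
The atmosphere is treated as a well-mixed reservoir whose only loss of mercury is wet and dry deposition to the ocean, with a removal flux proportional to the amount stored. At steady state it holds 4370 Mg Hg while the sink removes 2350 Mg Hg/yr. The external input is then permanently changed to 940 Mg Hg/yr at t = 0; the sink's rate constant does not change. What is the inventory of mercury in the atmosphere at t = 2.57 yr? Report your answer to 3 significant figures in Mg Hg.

2410 Mg Hg

Residence time τ = M₀/F₀ = 1.860 yr. The eventual steady state is M_∞ = M₀·(F₁/F₀) = 4370 × 940/2350 = 1748.0 Mg Hg.
The anomaly ΔM(t) = M(t) − M_∞ decays as ΔM₀·e^(−t/τ) with ΔM₀ = 4370 − 1748.0 = 2622 Mg Hg.
At t = 2.57 yr, e^(−t/τ) = e^(−1.382) = 0.2511, so ΔM = 658.3 Mg Hg and M = 1748.0 + 658.3 = 2406.3 Mg Hg.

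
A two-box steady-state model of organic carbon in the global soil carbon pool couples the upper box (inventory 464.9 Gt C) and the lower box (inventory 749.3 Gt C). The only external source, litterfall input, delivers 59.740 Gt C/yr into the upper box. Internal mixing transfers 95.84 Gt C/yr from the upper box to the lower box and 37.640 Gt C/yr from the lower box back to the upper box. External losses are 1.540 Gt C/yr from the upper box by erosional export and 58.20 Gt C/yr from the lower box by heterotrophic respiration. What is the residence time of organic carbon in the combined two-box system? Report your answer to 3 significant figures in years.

Treat the two boxes together as one reservoir: the mixing fluxes between them are internal recycling, so τ = ΣM / Σ(external losses).
M_total = 464.9 + 749.3 = 1214.2 Gt C.
ΣF_external_out = 1.540 + 58.20 = 59.740 Gt C/yr.
τ = M_total / ΣF_ext = 1214.2 / 59.740 = 20.32 yr.

20.3 yr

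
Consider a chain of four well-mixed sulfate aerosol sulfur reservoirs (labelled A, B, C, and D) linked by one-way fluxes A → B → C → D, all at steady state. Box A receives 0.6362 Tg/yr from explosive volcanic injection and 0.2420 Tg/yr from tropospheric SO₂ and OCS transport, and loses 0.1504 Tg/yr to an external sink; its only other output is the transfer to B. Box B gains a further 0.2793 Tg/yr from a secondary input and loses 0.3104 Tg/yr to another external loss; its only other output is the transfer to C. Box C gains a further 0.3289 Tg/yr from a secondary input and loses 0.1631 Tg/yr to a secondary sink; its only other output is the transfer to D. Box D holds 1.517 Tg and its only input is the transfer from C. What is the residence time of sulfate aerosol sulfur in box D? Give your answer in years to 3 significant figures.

1.76 yr

Box A: F(A→B) = (0.6362 + 0.2420) − 0.1504 = 0.72780 Tg/yr.
Box B: F(B→C) = (0.72780 + 0.2793) − 0.3104 = 0.69670 Tg/yr.
Box C: F(C→D) = (0.69670 + 0.3289) − 0.1631 = 0.86250 Tg/yr.
Box D throughput = its input = 0.86250 Tg/yr; τ = 1.517 / 0.86250 = 1.759 yr.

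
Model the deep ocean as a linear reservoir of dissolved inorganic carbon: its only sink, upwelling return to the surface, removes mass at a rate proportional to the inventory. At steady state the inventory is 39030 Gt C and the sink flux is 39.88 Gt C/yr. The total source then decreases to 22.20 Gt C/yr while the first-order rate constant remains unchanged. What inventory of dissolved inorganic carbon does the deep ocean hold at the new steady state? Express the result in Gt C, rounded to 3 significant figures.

21700 Gt C

Rate constant k = F/M = 39.88 / 39030 = 0.001022 yr⁻¹.
At the new steady state, source = k·M_new ⇒ M_new = 22.20 / 0.001022 = 21730 Gt C.
(Equivalently M_new = M × F_new/F_old = 39030 × 22.20/39.88.)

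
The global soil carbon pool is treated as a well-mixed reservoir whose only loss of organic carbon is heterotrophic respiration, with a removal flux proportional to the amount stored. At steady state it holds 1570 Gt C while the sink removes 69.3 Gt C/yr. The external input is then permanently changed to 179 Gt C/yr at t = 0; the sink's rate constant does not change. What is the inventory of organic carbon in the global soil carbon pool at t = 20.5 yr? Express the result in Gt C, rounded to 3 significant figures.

The sink rate constant is k = F₀/M₀ = 69.3/1570 = 0.04414 yr⁻¹.
Solving dM/dt = F₁ − kM with M(0) = M₀ gives M(t) = F₁/k + (M₀ − F₁/k)·e^(−kt).
F₁/k = 179/0.04414 = 4055.3 Gt C; kt = 0.04414 × 20.5 = 0.9049, e^(−kt) = 0.4046.
M(20.5) = 4055.3 + (1570 − 4055.3) × 0.4046 = 4055.3 − 1006 = 3049.7 Gt C.

3050 Gt C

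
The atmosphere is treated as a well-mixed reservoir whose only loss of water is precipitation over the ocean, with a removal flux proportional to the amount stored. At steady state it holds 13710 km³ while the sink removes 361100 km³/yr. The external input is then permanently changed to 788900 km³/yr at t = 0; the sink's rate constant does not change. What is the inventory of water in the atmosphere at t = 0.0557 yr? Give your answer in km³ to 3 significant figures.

26200 km³

Residence time τ = M₀/F₀ = 0.03797 yr. The eventual steady state is M_∞ = M₀·(F₁/F₀) = 13710 × 788900/361100 = 29952 km³.
The anomaly ΔM(t) = M(t) − M_∞ decays as ΔM₀·e^(−t/τ) with ΔM₀ = 13710 − 29952 = −16240 km³.
At t = 0.0557 yr, e^(−t/τ) = e^(−1.467) = 0.2306, so ΔM = −3746 km³ and M = 29952 − 3746 = 26207 km³.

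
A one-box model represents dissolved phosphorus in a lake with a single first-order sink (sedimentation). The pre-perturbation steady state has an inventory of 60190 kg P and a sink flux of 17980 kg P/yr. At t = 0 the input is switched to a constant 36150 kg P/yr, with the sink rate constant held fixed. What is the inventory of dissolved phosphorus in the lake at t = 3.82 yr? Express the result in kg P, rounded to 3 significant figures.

102000 kg P

Residence time τ = M₀/F₀ = 3.348 yr. The eventual steady state is M_∞ = M₀·(F₁/F₀) = 60190 × 36150/17980 = 121020 kg P.
The anomaly ΔM(t) = M(t) − M_∞ decays as ΔM₀·e^(−t/τ) with ΔM₀ = 60190 − 121020 = −60830 kg P.
At t = 3.82 yr, e^(−t/τ) = e^(−1.141) = 0.3195, so ΔM = −19430 kg P and M = 121020 − 19430 = 101580 kg P.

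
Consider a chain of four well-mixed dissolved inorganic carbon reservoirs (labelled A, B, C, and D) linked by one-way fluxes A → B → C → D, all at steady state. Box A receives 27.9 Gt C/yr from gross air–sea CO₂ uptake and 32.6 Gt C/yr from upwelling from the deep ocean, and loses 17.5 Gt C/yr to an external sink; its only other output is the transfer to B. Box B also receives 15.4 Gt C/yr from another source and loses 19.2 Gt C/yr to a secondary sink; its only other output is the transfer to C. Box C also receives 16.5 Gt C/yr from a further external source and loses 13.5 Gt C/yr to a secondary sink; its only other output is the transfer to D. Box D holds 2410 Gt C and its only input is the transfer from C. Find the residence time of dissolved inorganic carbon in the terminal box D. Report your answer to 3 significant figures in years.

Box A: F(A→B) = (27.9 + 32.6) − 17.5 = 43.000 Gt C/yr.
Box B: F(B→C) = (43.000 + 15.4) − 19.2 = 39.200 Gt C/yr.
Box C: F(C→D) = (39.200 + 16.5) − 13.5 = 42.200 Gt C/yr.
Box D throughput = its input = 42.200 Gt C/yr; τ = 2410 / 42.200 = 57.11 yr.

57.1 yr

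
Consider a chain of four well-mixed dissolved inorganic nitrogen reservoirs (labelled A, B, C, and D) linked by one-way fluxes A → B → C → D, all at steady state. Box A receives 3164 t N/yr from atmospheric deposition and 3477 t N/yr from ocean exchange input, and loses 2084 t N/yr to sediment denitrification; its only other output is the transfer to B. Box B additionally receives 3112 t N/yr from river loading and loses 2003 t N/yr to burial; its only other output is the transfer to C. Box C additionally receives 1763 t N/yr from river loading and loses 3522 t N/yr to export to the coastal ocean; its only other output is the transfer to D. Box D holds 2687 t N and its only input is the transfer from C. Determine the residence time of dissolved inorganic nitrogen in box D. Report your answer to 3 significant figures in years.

Box A: F(A→B) = (3164 + 3477) − 2084 = 4557.0 t N/yr.
Box B: F(B→C) = (4557.0 + 3112) − 2003 = 5666.0 t N/yr.
Box C: F(C→D) = (5666.0 + 1763) − 3522 = 3907.0 t N/yr.
Box D throughput = its input = 3907.0 t N/yr; τ = 2687 / 3907.0 = 0.6877 yr.

0.688 yr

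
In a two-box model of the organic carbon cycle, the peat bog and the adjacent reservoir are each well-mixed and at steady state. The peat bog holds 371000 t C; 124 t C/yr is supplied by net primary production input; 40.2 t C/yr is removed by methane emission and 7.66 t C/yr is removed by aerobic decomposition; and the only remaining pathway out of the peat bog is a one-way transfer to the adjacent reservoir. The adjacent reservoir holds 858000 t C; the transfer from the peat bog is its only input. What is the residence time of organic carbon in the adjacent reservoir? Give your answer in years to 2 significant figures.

Balance the peat bog: ΣF_in = 124.00 t C/yr.
Transfer to the adjacent reservoir = ΣF_in − (40.2 + 7.66) = 76.140 t C/yr.
At steady state the output of the adjacent reservoir equals its input, 76.140 t C/yr.
τ = M / F = 858000 / 76.140 = 11270 yr.

11000 yr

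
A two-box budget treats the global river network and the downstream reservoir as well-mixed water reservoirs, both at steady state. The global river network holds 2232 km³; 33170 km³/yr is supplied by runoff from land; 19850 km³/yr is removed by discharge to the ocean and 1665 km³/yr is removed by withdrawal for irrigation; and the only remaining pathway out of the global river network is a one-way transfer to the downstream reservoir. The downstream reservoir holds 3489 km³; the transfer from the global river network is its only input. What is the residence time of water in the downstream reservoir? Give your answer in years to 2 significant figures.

Balance the global river network: ΣF_in = 33170 km³/yr.
Transfer to the downstream reservoir = ΣF_in − (19850 + 1665) = 11655 km³/yr.
At steady state the output of the downstream reservoir equals its input, 11655 km³/yr.
τ = M / F = 3489 / 11655 = 0.2994 yr.

0.30 yr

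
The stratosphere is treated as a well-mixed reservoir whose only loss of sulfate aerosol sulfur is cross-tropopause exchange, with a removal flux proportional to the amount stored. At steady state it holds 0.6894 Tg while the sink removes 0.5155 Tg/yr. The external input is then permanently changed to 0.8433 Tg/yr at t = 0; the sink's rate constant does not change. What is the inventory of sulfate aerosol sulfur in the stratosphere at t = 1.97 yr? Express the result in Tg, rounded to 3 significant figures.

The sink rate constant is k = F₀/M₀ = 0.5155/0.6894 = 0.7478 yr⁻¹.
Solving dM/dt = F₁ − kM with M(0) = M₀ gives M(t) = F₁/k + (M₀ − F₁/k)·e^(−kt).
F₁/k = 0.8433/0.7478 = 1.1278 Tg; kt = 0.7478 × 1.97 = 1.473, e^(−kt) = 0.2292.
M(1.97) = 1.1278 + (0.6894 − 1.1278) × 0.2292 = 1.1278 − 0.1005 = 1.0273 Tg.

1.03 Tg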